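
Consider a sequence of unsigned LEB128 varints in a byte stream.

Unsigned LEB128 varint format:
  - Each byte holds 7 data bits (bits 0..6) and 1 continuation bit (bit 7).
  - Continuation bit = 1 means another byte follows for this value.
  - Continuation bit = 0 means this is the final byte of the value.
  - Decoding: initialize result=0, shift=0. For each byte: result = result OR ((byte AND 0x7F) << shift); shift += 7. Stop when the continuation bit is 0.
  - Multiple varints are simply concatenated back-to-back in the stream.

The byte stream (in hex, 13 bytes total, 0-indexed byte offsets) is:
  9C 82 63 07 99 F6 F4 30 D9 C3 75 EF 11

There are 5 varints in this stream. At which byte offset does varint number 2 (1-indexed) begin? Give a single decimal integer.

Answer: 3

Derivation:
  byte[0]=0x9C cont=1 payload=0x1C=28: acc |= 28<<0 -> acc=28 shift=7
  byte[1]=0x82 cont=1 payload=0x02=2: acc |= 2<<7 -> acc=284 shift=14
  byte[2]=0x63 cont=0 payload=0x63=99: acc |= 99<<14 -> acc=1622300 shift=21 [end]
Varint 1: bytes[0:3] = 9C 82 63 -> value 1622300 (3 byte(s))
  byte[3]=0x07 cont=0 payload=0x07=7: acc |= 7<<0 -> acc=7 shift=7 [end]
Varint 2: bytes[3:4] = 07 -> value 7 (1 byte(s))
  byte[4]=0x99 cont=1 payload=0x19=25: acc |= 25<<0 -> acc=25 shift=7
  byte[5]=0xF6 cont=1 payload=0x76=118: acc |= 118<<7 -> acc=15129 shift=14
  byte[6]=0xF4 cont=1 payload=0x74=116: acc |= 116<<14 -> acc=1915673 shift=21
  byte[7]=0x30 cont=0 payload=0x30=48: acc |= 48<<21 -> acc=102578969 shift=28 [end]
Varint 3: bytes[4:8] = 99 F6 F4 30 -> value 102578969 (4 byte(s))
  byte[8]=0xD9 cont=1 payload=0x59=89: acc |= 89<<0 -> acc=89 shift=7
  byte[9]=0xC3 cont=1 payload=0x43=67: acc |= 67<<7 -> acc=8665 shift=14
  byte[10]=0x75 cont=0 payload=0x75=117: acc |= 117<<14 -> acc=1925593 shift=21 [end]
Varint 4: bytes[8:11] = D9 C3 75 -> value 1925593 (3 byte(s))
  byte[11]=0xEF cont=1 payload=0x6F=111: acc |= 111<<0 -> acc=111 shift=7
  byte[12]=0x11 cont=0 payload=0x11=17: acc |= 17<<7 -> acc=2287 shift=14 [end]
Varint 5: bytes[11:13] = EF 11 -> value 2287 (2 byte(s))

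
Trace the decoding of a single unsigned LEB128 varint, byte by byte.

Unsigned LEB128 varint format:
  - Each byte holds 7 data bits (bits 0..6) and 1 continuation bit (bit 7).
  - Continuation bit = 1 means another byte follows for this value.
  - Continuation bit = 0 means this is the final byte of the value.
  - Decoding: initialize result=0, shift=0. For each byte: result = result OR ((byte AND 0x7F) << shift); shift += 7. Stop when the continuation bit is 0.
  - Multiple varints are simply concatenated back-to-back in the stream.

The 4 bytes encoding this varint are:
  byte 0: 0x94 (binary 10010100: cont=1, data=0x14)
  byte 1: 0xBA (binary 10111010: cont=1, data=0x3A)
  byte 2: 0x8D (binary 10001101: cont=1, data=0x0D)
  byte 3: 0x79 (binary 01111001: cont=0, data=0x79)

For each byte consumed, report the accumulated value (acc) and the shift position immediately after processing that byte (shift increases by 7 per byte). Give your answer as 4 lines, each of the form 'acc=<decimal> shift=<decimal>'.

Answer: acc=20 shift=7
acc=7444 shift=14
acc=220436 shift=21
acc=253975828 shift=28

Derivation:
byte 0=0x94: payload=0x14=20, contrib = 20<<0 = 20; acc -> 20, shift -> 7
byte 1=0xBA: payload=0x3A=58, contrib = 58<<7 = 7424; acc -> 7444, shift -> 14
byte 2=0x8D: payload=0x0D=13, contrib = 13<<14 = 212992; acc -> 220436, shift -> 21
byte 3=0x79: payload=0x79=121, contrib = 121<<21 = 253755392; acc -> 253975828, shift -> 28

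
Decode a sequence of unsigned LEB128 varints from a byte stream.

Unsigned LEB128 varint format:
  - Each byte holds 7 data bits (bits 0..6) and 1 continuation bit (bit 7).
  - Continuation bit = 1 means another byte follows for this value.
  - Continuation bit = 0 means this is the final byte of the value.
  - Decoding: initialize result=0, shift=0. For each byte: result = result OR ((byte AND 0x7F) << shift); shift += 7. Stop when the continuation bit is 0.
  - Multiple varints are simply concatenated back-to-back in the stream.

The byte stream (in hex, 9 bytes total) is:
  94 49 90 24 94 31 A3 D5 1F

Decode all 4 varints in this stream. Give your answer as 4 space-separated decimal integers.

Answer: 9364 4624 6292 518819

Derivation:
  byte[0]=0x94 cont=1 payload=0x14=20: acc |= 20<<0 -> acc=20 shift=7
  byte[1]=0x49 cont=0 payload=0x49=73: acc |= 73<<7 -> acc=9364 shift=14 [end]
Varint 1: bytes[0:2] = 94 49 -> value 9364 (2 byte(s))
  byte[2]=0x90 cont=1 payload=0x10=16: acc |= 16<<0 -> acc=16 shift=7
  byte[3]=0x24 cont=0 payload=0x24=36: acc |= 36<<7 -> acc=4624 shift=14 [end]
Varint 2: bytes[2:4] = 90 24 -> value 4624 (2 byte(s))
  byte[4]=0x94 cont=1 payload=0x14=20: acc |= 20<<0 -> acc=20 shift=7
  byte[5]=0x31 cont=0 payload=0x31=49: acc |= 49<<7 -> acc=6292 shift=14 [end]
Varint 3: bytes[4:6] = 94 31 -> value 6292 (2 byte(s))
  byte[6]=0xA3 cont=1 payload=0x23=35: acc |= 35<<0 -> acc=35 shift=7
  byte[7]=0xD5 cont=1 payload=0x55=85: acc |= 85<<7 -> acc=10915 shift=14
  byte[8]=0x1F cont=0 payload=0x1F=31: acc |= 31<<14 -> acc=518819 shift=21 [end]
Varint 4: bytes[6:9] = A3 D5 1F -> value 518819 (3 byte(s))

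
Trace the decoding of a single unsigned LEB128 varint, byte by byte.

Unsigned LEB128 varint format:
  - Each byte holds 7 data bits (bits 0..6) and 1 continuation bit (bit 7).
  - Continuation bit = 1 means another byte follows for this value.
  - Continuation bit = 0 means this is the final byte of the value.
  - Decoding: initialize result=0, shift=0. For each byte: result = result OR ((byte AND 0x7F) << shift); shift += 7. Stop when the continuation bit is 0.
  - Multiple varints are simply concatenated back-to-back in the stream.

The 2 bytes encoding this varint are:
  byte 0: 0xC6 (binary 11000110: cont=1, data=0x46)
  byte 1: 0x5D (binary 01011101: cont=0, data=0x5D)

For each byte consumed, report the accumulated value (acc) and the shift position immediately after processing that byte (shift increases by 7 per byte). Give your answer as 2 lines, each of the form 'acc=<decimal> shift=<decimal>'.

byte 0=0xC6: payload=0x46=70, contrib = 70<<0 = 70; acc -> 70, shift -> 7
byte 1=0x5D: payload=0x5D=93, contrib = 93<<7 = 11904; acc -> 11974, shift -> 14

Answer: acc=70 shift=7
acc=11974 shift=14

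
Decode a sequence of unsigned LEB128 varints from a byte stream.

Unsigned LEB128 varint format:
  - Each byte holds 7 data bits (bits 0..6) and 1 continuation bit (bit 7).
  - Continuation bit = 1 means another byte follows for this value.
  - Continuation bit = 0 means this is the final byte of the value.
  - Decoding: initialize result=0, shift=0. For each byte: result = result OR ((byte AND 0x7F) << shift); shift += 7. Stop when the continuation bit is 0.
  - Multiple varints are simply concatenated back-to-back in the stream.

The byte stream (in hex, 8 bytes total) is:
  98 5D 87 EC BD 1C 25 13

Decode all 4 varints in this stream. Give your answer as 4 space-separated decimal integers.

Answer: 11928 59733511 37 19

Derivation:
  byte[0]=0x98 cont=1 payload=0x18=24: acc |= 24<<0 -> acc=24 shift=7
  byte[1]=0x5D cont=0 payload=0x5D=93: acc |= 93<<7 -> acc=11928 shift=14 [end]
Varint 1: bytes[0:2] = 98 5D -> value 11928 (2 byte(s))
  byte[2]=0x87 cont=1 payload=0x07=7: acc |= 7<<0 -> acc=7 shift=7
  byte[3]=0xEC cont=1 payload=0x6C=108: acc |= 108<<7 -> acc=13831 shift=14
  byte[4]=0xBD cont=1 payload=0x3D=61: acc |= 61<<14 -> acc=1013255 shift=21
  byte[5]=0x1C cont=0 payload=0x1C=28: acc |= 28<<21 -> acc=59733511 shift=28 [end]
Varint 2: bytes[2:6] = 87 EC BD 1C -> value 59733511 (4 byte(s))
  byte[6]=0x25 cont=0 payload=0x25=37: acc |= 37<<0 -> acc=37 shift=7 [end]
Varint 3: bytes[6:7] = 25 -> value 37 (1 byte(s))
  byte[7]=0x13 cont=0 payload=0x13=19: acc |= 19<<0 -> acc=19 shift=7 [end]
Varint 4: bytes[7:8] = 13 -> value 19 (1 byte(s))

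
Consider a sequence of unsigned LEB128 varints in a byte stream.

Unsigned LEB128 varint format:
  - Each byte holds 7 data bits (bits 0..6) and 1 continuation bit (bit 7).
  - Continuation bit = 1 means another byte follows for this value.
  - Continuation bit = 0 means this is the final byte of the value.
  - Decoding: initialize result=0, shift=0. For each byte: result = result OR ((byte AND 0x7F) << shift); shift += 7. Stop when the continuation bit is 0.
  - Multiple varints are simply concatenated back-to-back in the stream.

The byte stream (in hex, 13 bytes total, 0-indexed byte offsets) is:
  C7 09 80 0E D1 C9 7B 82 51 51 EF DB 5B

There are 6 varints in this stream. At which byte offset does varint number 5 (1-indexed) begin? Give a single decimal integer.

  byte[0]=0xC7 cont=1 payload=0x47=71: acc |= 71<<0 -> acc=71 shift=7
  byte[1]=0x09 cont=0 payload=0x09=9: acc |= 9<<7 -> acc=1223 shift=14 [end]
Varint 1: bytes[0:2] = C7 09 -> value 1223 (2 byte(s))
  byte[2]=0x80 cont=1 payload=0x00=0: acc |= 0<<0 -> acc=0 shift=7
  byte[3]=0x0E cont=0 payload=0x0E=14: acc |= 14<<7 -> acc=1792 shift=14 [end]
Varint 2: bytes[2:4] = 80 0E -> value 1792 (2 byte(s))
  byte[4]=0xD1 cont=1 payload=0x51=81: acc |= 81<<0 -> acc=81 shift=7
  byte[5]=0xC9 cont=1 payload=0x49=73: acc |= 73<<7 -> acc=9425 shift=14
  byte[6]=0x7B cont=0 payload=0x7B=123: acc |= 123<<14 -> acc=2024657 shift=21 [end]
Varint 3: bytes[4:7] = D1 C9 7B -> value 2024657 (3 byte(s))
  byte[7]=0x82 cont=1 payload=0x02=2: acc |= 2<<0 -> acc=2 shift=7
  byte[8]=0x51 cont=0 payload=0x51=81: acc |= 81<<7 -> acc=10370 shift=14 [end]
Varint 4: bytes[7:9] = 82 51 -> value 10370 (2 byte(s))
  byte[9]=0x51 cont=0 payload=0x51=81: acc |= 81<<0 -> acc=81 shift=7 [end]
Varint 5: bytes[9:10] = 51 -> value 81 (1 byte(s))
  byte[10]=0xEF cont=1 payload=0x6F=111: acc |= 111<<0 -> acc=111 shift=7
  byte[11]=0xDB cont=1 payload=0x5B=91: acc |= 91<<7 -> acc=11759 shift=14
  byte[12]=0x5B cont=0 payload=0x5B=91: acc |= 91<<14 -> acc=1502703 shift=21 [end]
Varint 6: bytes[10:13] = EF DB 5B -> value 1502703 (3 byte(s))

Answer: 9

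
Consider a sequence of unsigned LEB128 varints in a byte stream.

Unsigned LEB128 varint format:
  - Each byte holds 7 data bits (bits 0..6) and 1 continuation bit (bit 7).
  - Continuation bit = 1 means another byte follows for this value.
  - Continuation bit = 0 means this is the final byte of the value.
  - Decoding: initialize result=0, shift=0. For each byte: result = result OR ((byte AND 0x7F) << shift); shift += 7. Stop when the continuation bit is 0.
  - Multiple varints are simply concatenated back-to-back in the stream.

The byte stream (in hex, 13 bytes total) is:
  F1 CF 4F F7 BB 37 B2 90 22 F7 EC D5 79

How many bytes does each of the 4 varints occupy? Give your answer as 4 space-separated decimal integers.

  byte[0]=0xF1 cont=1 payload=0x71=113: acc |= 113<<0 -> acc=113 shift=7
  byte[1]=0xCF cont=1 payload=0x4F=79: acc |= 79<<7 -> acc=10225 shift=14
  byte[2]=0x4F cont=0 payload=0x4F=79: acc |= 79<<14 -> acc=1304561 shift=21 [end]
Varint 1: bytes[0:3] = F1 CF 4F -> value 1304561 (3 byte(s))
  byte[3]=0xF7 cont=1 payload=0x77=119: acc |= 119<<0 -> acc=119 shift=7
  byte[4]=0xBB cont=1 payload=0x3B=59: acc |= 59<<7 -> acc=7671 shift=14
  byte[5]=0x37 cont=0 payload=0x37=55: acc |= 55<<14 -> acc=908791 shift=21 [end]
Varint 2: bytes[3:6] = F7 BB 37 -> value 908791 (3 byte(s))
  byte[6]=0xB2 cont=1 payload=0x32=50: acc |= 50<<0 -> acc=50 shift=7
  byte[7]=0x90 cont=1 payload=0x10=16: acc |= 16<<7 -> acc=2098 shift=14
  byte[8]=0x22 cont=0 payload=0x22=34: acc |= 34<<14 -> acc=559154 shift=21 [end]
Varint 3: bytes[6:9] = B2 90 22 -> value 559154 (3 byte(s))
  byte[9]=0xF7 cont=1 payload=0x77=119: acc |= 119<<0 -> acc=119 shift=7
  byte[10]=0xEC cont=1 payload=0x6C=108: acc |= 108<<7 -> acc=13943 shift=14
  byte[11]=0xD5 cont=1 payload=0x55=85: acc |= 85<<14 -> acc=1406583 shift=21
  byte[12]=0x79 cont=0 payload=0x79=121: acc |= 121<<21 -> acc=255161975 shift=28 [end]
Varint 4: bytes[9:13] = F7 EC D5 79 -> value 255161975 (4 byte(s))

Answer: 3 3 3 4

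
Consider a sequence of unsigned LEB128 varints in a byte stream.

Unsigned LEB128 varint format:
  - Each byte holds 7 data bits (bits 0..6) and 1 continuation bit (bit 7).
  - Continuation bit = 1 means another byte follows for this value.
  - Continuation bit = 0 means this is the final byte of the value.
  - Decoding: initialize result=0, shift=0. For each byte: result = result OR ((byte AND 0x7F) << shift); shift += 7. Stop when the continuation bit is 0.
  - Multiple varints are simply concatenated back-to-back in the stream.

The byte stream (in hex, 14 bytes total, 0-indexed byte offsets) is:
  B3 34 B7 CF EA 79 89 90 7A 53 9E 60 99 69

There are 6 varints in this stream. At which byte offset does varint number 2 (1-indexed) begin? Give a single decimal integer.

Answer: 2

Derivation:
  byte[0]=0xB3 cont=1 payload=0x33=51: acc |= 51<<0 -> acc=51 shift=7
  byte[1]=0x34 cont=0 payload=0x34=52: acc |= 52<<7 -> acc=6707 shift=14 [end]
Varint 1: bytes[0:2] = B3 34 -> value 6707 (2 byte(s))
  byte[2]=0xB7 cont=1 payload=0x37=55: acc |= 55<<0 -> acc=55 shift=7
  byte[3]=0xCF cont=1 payload=0x4F=79: acc |= 79<<7 -> acc=10167 shift=14
  byte[4]=0xEA cont=1 payload=0x6A=106: acc |= 106<<14 -> acc=1746871 shift=21
  byte[5]=0x79 cont=0 payload=0x79=121: acc |= 121<<21 -> acc=255502263 shift=28 [end]
Varint 2: bytes[2:6] = B7 CF EA 79 -> value 255502263 (4 byte(s))
  byte[6]=0x89 cont=1 payload=0x09=9: acc |= 9<<0 -> acc=9 shift=7
  byte[7]=0x90 cont=1 payload=0x10=16: acc |= 16<<7 -> acc=2057 shift=14
  byte[8]=0x7A cont=0 payload=0x7A=122: acc |= 122<<14 -> acc=2000905 shift=21 [end]
Varint 3: bytes[6:9] = 89 90 7A -> value 2000905 (3 byte(s))
  byte[9]=0x53 cont=0 payload=0x53=83: acc |= 83<<0 -> acc=83 shift=7 [end]
Varint 4: bytes[9:10] = 53 -> value 83 (1 byte(s))
  byte[10]=0x9E cont=1 payload=0x1E=30: acc |= 30<<0 -> acc=30 shift=7
  byte[11]=0x60 cont=0 payload=0x60=96: acc |= 96<<7 -> acc=12318 shift=14 [end]
Varint 5: bytes[10:12] = 9E 60 -> value 12318 (2 byte(s))
  byte[12]=0x99 cont=1 payload=0x19=25: acc |= 25<<0 -> acc=25 shift=7
  byte[13]=0x69 cont=0 payload=0x69=105: acc |= 105<<7 -> acc=13465 shift=14 [end]
Varint 6: bytes[12:14] = 99 69 -> value 13465 (2 byte(s))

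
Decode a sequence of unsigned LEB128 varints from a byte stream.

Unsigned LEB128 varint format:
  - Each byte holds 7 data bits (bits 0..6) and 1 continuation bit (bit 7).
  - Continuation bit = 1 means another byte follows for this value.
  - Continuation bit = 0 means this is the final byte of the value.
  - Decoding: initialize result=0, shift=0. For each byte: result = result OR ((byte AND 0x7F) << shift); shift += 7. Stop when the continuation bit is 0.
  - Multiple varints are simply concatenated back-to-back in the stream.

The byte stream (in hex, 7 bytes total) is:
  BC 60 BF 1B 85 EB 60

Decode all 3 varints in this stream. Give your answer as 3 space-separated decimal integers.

Answer: 12348 3519 1586565

Derivation:
  byte[0]=0xBC cont=1 payload=0x3C=60: acc |= 60<<0 -> acc=60 shift=7
  byte[1]=0x60 cont=0 payload=0x60=96: acc |= 96<<7 -> acc=12348 shift=14 [end]
Varint 1: bytes[0:2] = BC 60 -> value 12348 (2 byte(s))
  byte[2]=0xBF cont=1 payload=0x3F=63: acc |= 63<<0 -> acc=63 shift=7
  byte[3]=0x1B cont=0 payload=0x1B=27: acc |= 27<<7 -> acc=3519 shift=14 [end]
Varint 2: bytes[2:4] = BF 1B -> value 3519 (2 byte(s))
  byte[4]=0x85 cont=1 payload=0x05=5: acc |= 5<<0 -> acc=5 shift=7
  byte[5]=0xEB cont=1 payload=0x6B=107: acc |= 107<<7 -> acc=13701 shift=14
  byte[6]=0x60 cont=0 payload=0x60=96: acc |= 96<<14 -> acc=1586565 shift=21 [end]
Varint 3: bytes[4:7] = 85 EB 60 -> value 1586565 (3 byte(s))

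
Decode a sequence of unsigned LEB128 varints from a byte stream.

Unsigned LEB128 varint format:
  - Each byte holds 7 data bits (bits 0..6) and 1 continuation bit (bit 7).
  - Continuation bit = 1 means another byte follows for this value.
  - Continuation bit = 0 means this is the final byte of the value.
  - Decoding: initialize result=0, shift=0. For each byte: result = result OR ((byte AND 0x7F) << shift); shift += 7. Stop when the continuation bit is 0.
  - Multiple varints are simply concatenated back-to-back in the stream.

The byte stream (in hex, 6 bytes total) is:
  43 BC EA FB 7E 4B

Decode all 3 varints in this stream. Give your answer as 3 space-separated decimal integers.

  byte[0]=0x43 cont=0 payload=0x43=67: acc |= 67<<0 -> acc=67 shift=7 [end]
Varint 1: bytes[0:1] = 43 -> value 67 (1 byte(s))
  byte[1]=0xBC cont=1 payload=0x3C=60: acc |= 60<<0 -> acc=60 shift=7
  byte[2]=0xEA cont=1 payload=0x6A=106: acc |= 106<<7 -> acc=13628 shift=14
  byte[3]=0xFB cont=1 payload=0x7B=123: acc |= 123<<14 -> acc=2028860 shift=21
  byte[4]=0x7E cont=0 payload=0x7E=126: acc |= 126<<21 -> acc=266270012 shift=28 [end]
Varint 2: bytes[1:5] = BC EA FB 7E -> value 266270012 (4 byte(s))
  byte[5]=0x4B cont=0 payload=0x4B=75: acc |= 75<<0 -> acc=75 shift=7 [end]
Varint 3: bytes[5:6] = 4B -> value 75 (1 byte(s))

Answer: 67 266270012 75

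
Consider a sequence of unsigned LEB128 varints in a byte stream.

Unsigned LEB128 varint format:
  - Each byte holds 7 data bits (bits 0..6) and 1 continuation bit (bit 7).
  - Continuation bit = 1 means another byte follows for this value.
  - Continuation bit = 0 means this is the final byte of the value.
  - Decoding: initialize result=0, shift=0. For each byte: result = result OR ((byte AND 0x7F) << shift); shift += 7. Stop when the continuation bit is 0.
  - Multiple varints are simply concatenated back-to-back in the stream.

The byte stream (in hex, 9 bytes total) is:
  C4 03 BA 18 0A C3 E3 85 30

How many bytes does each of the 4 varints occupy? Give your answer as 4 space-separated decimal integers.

  byte[0]=0xC4 cont=1 payload=0x44=68: acc |= 68<<0 -> acc=68 shift=7
  byte[1]=0x03 cont=0 payload=0x03=3: acc |= 3<<7 -> acc=452 shift=14 [end]
Varint 1: bytes[0:2] = C4 03 -> value 452 (2 byte(s))
  byte[2]=0xBA cont=1 payload=0x3A=58: acc |= 58<<0 -> acc=58 shift=7
  byte[3]=0x18 cont=0 payload=0x18=24: acc |= 24<<7 -> acc=3130 shift=14 [end]
Varint 2: bytes[2:4] = BA 18 -> value 3130 (2 byte(s))
  byte[4]=0x0A cont=0 payload=0x0A=10: acc |= 10<<0 -> acc=10 shift=7 [end]
Varint 3: bytes[4:5] = 0A -> value 10 (1 byte(s))
  byte[5]=0xC3 cont=1 payload=0x43=67: acc |= 67<<0 -> acc=67 shift=7
  byte[6]=0xE3 cont=1 payload=0x63=99: acc |= 99<<7 -> acc=12739 shift=14
  byte[7]=0x85 cont=1 payload=0x05=5: acc |= 5<<14 -> acc=94659 shift=21
  byte[8]=0x30 cont=0 payload=0x30=48: acc |= 48<<21 -> acc=100757955 shift=28 [end]
Varint 4: bytes[5:9] = C3 E3 85 30 -> value 100757955 (4 byte(s))

Answer: 2 2 1 4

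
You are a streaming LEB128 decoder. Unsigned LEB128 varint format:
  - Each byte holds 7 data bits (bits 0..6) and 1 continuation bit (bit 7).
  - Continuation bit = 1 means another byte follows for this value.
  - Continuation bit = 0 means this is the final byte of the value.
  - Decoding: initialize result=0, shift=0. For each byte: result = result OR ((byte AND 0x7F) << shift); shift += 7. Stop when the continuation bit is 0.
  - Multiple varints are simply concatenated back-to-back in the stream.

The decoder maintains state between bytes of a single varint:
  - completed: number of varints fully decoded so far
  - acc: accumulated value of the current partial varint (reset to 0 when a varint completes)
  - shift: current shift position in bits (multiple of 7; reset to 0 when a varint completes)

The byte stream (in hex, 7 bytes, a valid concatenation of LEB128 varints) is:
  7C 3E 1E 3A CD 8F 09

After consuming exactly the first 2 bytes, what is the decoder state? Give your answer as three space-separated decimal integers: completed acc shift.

Answer: 2 0 0

Derivation:
byte[0]=0x7C cont=0 payload=0x7C: varint #1 complete (value=124); reset -> completed=1 acc=0 shift=0
byte[1]=0x3E cont=0 payload=0x3E: varint #2 complete (value=62); reset -> completed=2 acc=0 shift=0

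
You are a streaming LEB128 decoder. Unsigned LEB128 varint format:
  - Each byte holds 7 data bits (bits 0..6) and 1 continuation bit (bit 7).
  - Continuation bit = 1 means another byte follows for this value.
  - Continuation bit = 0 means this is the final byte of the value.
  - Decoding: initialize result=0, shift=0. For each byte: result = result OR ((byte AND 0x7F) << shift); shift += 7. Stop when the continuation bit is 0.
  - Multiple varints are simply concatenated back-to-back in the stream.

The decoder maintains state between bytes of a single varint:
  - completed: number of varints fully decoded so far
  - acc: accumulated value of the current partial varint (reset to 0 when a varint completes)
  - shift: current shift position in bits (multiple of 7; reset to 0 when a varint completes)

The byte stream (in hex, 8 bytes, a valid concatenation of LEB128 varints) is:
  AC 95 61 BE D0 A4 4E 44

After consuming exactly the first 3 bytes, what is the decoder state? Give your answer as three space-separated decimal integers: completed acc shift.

byte[0]=0xAC cont=1 payload=0x2C: acc |= 44<<0 -> completed=0 acc=44 shift=7
byte[1]=0x95 cont=1 payload=0x15: acc |= 21<<7 -> completed=0 acc=2732 shift=14
byte[2]=0x61 cont=0 payload=0x61: varint #1 complete (value=1591980); reset -> completed=1 acc=0 shift=0

Answer: 1 0 0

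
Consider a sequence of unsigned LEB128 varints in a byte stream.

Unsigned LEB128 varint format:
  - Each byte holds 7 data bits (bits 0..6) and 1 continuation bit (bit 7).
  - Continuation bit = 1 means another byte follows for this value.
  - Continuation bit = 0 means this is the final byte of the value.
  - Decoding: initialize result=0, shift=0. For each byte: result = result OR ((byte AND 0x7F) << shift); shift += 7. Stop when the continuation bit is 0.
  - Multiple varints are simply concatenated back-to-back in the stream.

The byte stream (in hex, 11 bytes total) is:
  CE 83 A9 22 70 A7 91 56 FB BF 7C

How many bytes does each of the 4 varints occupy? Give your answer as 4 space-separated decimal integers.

  byte[0]=0xCE cont=1 payload=0x4E=78: acc |= 78<<0 -> acc=78 shift=7
  byte[1]=0x83 cont=1 payload=0x03=3: acc |= 3<<7 -> acc=462 shift=14
  byte[2]=0xA9 cont=1 payload=0x29=41: acc |= 41<<14 -> acc=672206 shift=21
  byte[3]=0x22 cont=0 payload=0x22=34: acc |= 34<<21 -> acc=71975374 shift=28 [end]
Varint 1: bytes[0:4] = CE 83 A9 22 -> value 71975374 (4 byte(s))
  byte[4]=0x70 cont=0 payload=0x70=112: acc |= 112<<0 -> acc=112 shift=7 [end]
Varint 2: bytes[4:5] = 70 -> value 112 (1 byte(s))
  byte[5]=0xA7 cont=1 payload=0x27=39: acc |= 39<<0 -> acc=39 shift=7
  byte[6]=0x91 cont=1 payload=0x11=17: acc |= 17<<7 -> acc=2215 shift=14
  byte[7]=0x56 cont=0 payload=0x56=86: acc |= 86<<14 -> acc=1411239 shift=21 [end]
Varint 3: bytes[5:8] = A7 91 56 -> value 1411239 (3 byte(s))
  byte[8]=0xFB cont=1 payload=0x7B=123: acc |= 123<<0 -> acc=123 shift=7
  byte[9]=0xBF cont=1 payload=0x3F=63: acc |= 63<<7 -> acc=8187 shift=14
  byte[10]=0x7C cont=0 payload=0x7C=124: acc |= 124<<14 -> acc=2039803 shift=21 [end]
Varint 4: bytes[8:11] = FB BF 7C -> value 2039803 (3 byte(s))

Answer: 4 1 3 3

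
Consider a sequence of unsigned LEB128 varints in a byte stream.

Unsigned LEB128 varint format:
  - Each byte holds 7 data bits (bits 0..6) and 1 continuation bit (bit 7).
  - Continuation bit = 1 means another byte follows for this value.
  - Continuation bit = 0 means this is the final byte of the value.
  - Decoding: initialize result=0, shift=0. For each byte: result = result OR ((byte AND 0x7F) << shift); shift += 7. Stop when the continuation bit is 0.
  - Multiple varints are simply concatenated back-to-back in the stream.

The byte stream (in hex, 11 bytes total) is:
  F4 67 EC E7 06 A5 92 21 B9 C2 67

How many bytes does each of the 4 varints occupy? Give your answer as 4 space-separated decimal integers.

  byte[0]=0xF4 cont=1 payload=0x74=116: acc |= 116<<0 -> acc=116 shift=7
  byte[1]=0x67 cont=0 payload=0x67=103: acc |= 103<<7 -> acc=13300 shift=14 [end]
Varint 1: bytes[0:2] = F4 67 -> value 13300 (2 byte(s))
  byte[2]=0xEC cont=1 payload=0x6C=108: acc |= 108<<0 -> acc=108 shift=7
  byte[3]=0xE7 cont=1 payload=0x67=103: acc |= 103<<7 -> acc=13292 shift=14
  byte[4]=0x06 cont=0 payload=0x06=6: acc |= 6<<14 -> acc=111596 shift=21 [end]
Varint 2: bytes[2:5] = EC E7 06 -> value 111596 (3 byte(s))
  byte[5]=0xA5 cont=1 payload=0x25=37: acc |= 37<<0 -> acc=37 shift=7
  byte[6]=0x92 cont=1 payload=0x12=18: acc |= 18<<7 -> acc=2341 shift=14
  byte[7]=0x21 cont=0 payload=0x21=33: acc |= 33<<14 -> acc=543013 shift=21 [end]
Varint 3: bytes[5:8] = A5 92 21 -> value 543013 (3 byte(s))
  byte[8]=0xB9 cont=1 payload=0x39=57: acc |= 57<<0 -> acc=57 shift=7
  byte[9]=0xC2 cont=1 payload=0x42=66: acc |= 66<<7 -> acc=8505 shift=14
  byte[10]=0x67 cont=0 payload=0x67=103: acc |= 103<<14 -> acc=1696057 shift=21 [end]
Varint 4: bytes[8:11] = B9 C2 67 -> value 1696057 (3 byte(s))

Answer: 2 3 3 3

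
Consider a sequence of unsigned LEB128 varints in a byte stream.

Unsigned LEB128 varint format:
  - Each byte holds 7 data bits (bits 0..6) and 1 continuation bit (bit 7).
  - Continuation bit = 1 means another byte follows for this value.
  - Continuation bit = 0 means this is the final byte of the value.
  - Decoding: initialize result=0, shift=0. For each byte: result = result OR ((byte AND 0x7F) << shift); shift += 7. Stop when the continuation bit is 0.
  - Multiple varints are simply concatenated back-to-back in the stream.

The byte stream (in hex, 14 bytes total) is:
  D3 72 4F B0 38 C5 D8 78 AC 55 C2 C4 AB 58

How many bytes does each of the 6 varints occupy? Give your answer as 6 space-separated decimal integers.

Answer: 2 1 2 3 2 4

Derivation:
  byte[0]=0xD3 cont=1 payload=0x53=83: acc |= 83<<0 -> acc=83 shift=7
  byte[1]=0x72 cont=0 payload=0x72=114: acc |= 114<<7 -> acc=14675 shift=14 [end]
Varint 1: bytes[0:2] = D3 72 -> value 14675 (2 byte(s))
  byte[2]=0x4F cont=0 payload=0x4F=79: acc |= 79<<0 -> acc=79 shift=7 [end]
Varint 2: bytes[2:3] = 4F -> value 79 (1 byte(s))
  byte[3]=0xB0 cont=1 payload=0x30=48: acc |= 48<<0 -> acc=48 shift=7
  byte[4]=0x38 cont=0 payload=0x38=56: acc |= 56<<7 -> acc=7216 shift=14 [end]
Varint 3: bytes[3:5] = B0 38 -> value 7216 (2 byte(s))
  byte[5]=0xC5 cont=1 payload=0x45=69: acc |= 69<<0 -> acc=69 shift=7
  byte[6]=0xD8 cont=1 payload=0x58=88: acc |= 88<<7 -> acc=11333 shift=14
  byte[7]=0x78 cont=0 payload=0x78=120: acc |= 120<<14 -> acc=1977413 shift=21 [end]
Varint 4: bytes[5:8] = C5 D8 78 -> value 1977413 (3 byte(s))
  byte[8]=0xAC cont=1 payload=0x2C=44: acc |= 44<<0 -> acc=44 shift=7
  byte[9]=0x55 cont=0 payload=0x55=85: acc |= 85<<7 -> acc=10924 shift=14 [end]
Varint 5: bytes[8:10] = AC 55 -> value 10924 (2 byte(s))
  byte[10]=0xC2 cont=1 payload=0x42=66: acc |= 66<<0 -> acc=66 shift=7
  byte[11]=0xC4 cont=1 payload=0x44=68: acc |= 68<<7 -> acc=8770 shift=14
  byte[12]=0xAB cont=1 payload=0x2B=43: acc |= 43<<14 -> acc=713282 shift=21
  byte[13]=0x58 cont=0 payload=0x58=88: acc |= 88<<21 -> acc=185262658 shift=28 [end]
Varint 6: bytes[10:14] = C2 C4 AB 58 -> value 185262658 (4 byte(s))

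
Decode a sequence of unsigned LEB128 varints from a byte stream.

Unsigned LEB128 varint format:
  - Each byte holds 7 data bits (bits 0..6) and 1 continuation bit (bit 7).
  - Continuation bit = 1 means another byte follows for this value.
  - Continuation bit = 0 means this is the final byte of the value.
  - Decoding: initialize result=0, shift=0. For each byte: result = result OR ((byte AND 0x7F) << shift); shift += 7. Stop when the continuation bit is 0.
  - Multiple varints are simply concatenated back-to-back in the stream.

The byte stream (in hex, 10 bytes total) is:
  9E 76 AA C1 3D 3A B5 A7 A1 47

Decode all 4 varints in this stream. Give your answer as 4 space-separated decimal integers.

  byte[0]=0x9E cont=1 payload=0x1E=30: acc |= 30<<0 -> acc=30 shift=7
  byte[1]=0x76 cont=0 payload=0x76=118: acc |= 118<<7 -> acc=15134 shift=14 [end]
Varint 1: bytes[0:2] = 9E 76 -> value 15134 (2 byte(s))
  byte[2]=0xAA cont=1 payload=0x2A=42: acc |= 42<<0 -> acc=42 shift=7
  byte[3]=0xC1 cont=1 payload=0x41=65: acc |= 65<<7 -> acc=8362 shift=14
  byte[4]=0x3D cont=0 payload=0x3D=61: acc |= 61<<14 -> acc=1007786 shift=21 [end]
Varint 2: bytes[2:5] = AA C1 3D -> value 1007786 (3 byte(s))
  byte[5]=0x3A cont=0 payload=0x3A=58: acc |= 58<<0 -> acc=58 shift=7 [end]
Varint 3: bytes[5:6] = 3A -> value 58 (1 byte(s))
  byte[6]=0xB5 cont=1 payload=0x35=53: acc |= 53<<0 -> acc=53 shift=7
  byte[7]=0xA7 cont=1 payload=0x27=39: acc |= 39<<7 -> acc=5045 shift=14
  byte[8]=0xA1 cont=1 payload=0x21=33: acc |= 33<<14 -> acc=545717 shift=21
  byte[9]=0x47 cont=0 payload=0x47=71: acc |= 71<<21 -> acc=149443509 shift=28 [end]
Varint 4: bytes[6:10] = B5 A7 A1 47 -> value 149443509 (4 byte(s))

Answer: 15134 1007786 58 149443509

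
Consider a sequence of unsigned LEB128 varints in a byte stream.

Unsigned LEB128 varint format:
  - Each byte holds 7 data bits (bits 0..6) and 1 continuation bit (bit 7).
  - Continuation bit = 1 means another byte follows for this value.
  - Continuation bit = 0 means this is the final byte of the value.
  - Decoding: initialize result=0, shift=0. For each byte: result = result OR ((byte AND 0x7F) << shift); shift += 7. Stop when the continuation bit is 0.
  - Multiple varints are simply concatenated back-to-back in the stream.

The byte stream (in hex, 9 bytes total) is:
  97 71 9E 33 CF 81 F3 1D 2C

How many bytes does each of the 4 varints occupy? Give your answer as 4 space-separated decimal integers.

Answer: 2 2 4 1

Derivation:
  byte[0]=0x97 cont=1 payload=0x17=23: acc |= 23<<0 -> acc=23 shift=7
  byte[1]=0x71 cont=0 payload=0x71=113: acc |= 113<<7 -> acc=14487 shift=14 [end]
Varint 1: bytes[0:2] = 97 71 -> value 14487 (2 byte(s))
  byte[2]=0x9E cont=1 payload=0x1E=30: acc |= 30<<0 -> acc=30 shift=7
  byte[3]=0x33 cont=0 payload=0x33=51: acc |= 51<<7 -> acc=6558 shift=14 [end]
Varint 2: bytes[2:4] = 9E 33 -> value 6558 (2 byte(s))
  byte[4]=0xCF cont=1 payload=0x4F=79: acc |= 79<<0 -> acc=79 shift=7
  byte[5]=0x81 cont=1 payload=0x01=1: acc |= 1<<7 -> acc=207 shift=14
  byte[6]=0xF3 cont=1 payload=0x73=115: acc |= 115<<14 -> acc=1884367 shift=21
  byte[7]=0x1D cont=0 payload=0x1D=29: acc |= 29<<21 -> acc=62701775 shift=28 [end]
Varint 3: bytes[4:8] = CF 81 F3 1D -> value 62701775 (4 byte(s))
  byte[8]=0x2C cont=0 payload=0x2C=44: acc |= 44<<0 -> acc=44 shift=7 [end]
Varint 4: bytes[8:9] = 2C -> value 44 (1 byte(s))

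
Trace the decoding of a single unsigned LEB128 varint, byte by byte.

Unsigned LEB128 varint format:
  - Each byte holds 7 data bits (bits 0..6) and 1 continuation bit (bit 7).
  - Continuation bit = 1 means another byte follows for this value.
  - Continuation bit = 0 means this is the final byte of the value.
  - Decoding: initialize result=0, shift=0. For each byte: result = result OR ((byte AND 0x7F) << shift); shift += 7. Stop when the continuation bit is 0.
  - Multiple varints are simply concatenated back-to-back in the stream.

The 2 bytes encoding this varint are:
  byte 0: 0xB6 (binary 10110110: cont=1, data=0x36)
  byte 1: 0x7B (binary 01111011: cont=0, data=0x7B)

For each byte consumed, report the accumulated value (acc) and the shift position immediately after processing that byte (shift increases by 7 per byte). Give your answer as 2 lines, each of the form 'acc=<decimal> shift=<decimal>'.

Answer: acc=54 shift=7
acc=15798 shift=14

Derivation:
byte 0=0xB6: payload=0x36=54, contrib = 54<<0 = 54; acc -> 54, shift -> 7
byte 1=0x7B: payload=0x7B=123, contrib = 123<<7 = 15744; acc -> 15798, shift -> 14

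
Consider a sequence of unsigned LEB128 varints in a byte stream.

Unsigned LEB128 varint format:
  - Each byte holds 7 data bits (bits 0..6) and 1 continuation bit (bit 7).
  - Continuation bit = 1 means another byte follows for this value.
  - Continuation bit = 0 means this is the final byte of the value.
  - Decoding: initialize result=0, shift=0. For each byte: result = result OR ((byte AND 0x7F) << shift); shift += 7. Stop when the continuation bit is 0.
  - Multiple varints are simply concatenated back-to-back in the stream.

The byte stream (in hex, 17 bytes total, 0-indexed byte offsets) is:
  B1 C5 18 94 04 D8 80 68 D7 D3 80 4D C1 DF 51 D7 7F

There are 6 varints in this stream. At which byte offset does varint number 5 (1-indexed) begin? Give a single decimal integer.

Answer: 12

Derivation:
  byte[0]=0xB1 cont=1 payload=0x31=49: acc |= 49<<0 -> acc=49 shift=7
  byte[1]=0xC5 cont=1 payload=0x45=69: acc |= 69<<7 -> acc=8881 shift=14
  byte[2]=0x18 cont=0 payload=0x18=24: acc |= 24<<14 -> acc=402097 shift=21 [end]
Varint 1: bytes[0:3] = B1 C5 18 -> value 402097 (3 byte(s))
  byte[3]=0x94 cont=1 payload=0x14=20: acc |= 20<<0 -> acc=20 shift=7
  byte[4]=0x04 cont=0 payload=0x04=4: acc |= 4<<7 -> acc=532 shift=14 [end]
Varint 2: bytes[3:5] = 94 04 -> value 532 (2 byte(s))
  byte[5]=0xD8 cont=1 payload=0x58=88: acc |= 88<<0 -> acc=88 shift=7
  byte[6]=0x80 cont=1 payload=0x00=0: acc |= 0<<7 -> acc=88 shift=14
  byte[7]=0x68 cont=0 payload=0x68=104: acc |= 104<<14 -> acc=1704024 shift=21 [end]
Varint 3: bytes[5:8] = D8 80 68 -> value 1704024 (3 byte(s))
  byte[8]=0xD7 cont=1 payload=0x57=87: acc |= 87<<0 -> acc=87 shift=7
  byte[9]=0xD3 cont=1 payload=0x53=83: acc |= 83<<7 -> acc=10711 shift=14
  byte[10]=0x80 cont=1 payload=0x00=0: acc |= 0<<14 -> acc=10711 shift=21
  byte[11]=0x4D cont=0 payload=0x4D=77: acc |= 77<<21 -> acc=161491415 shift=28 [end]
Varint 4: bytes[8:12] = D7 D3 80 4D -> value 161491415 (4 byte(s))
  byte[12]=0xC1 cont=1 payload=0x41=65: acc |= 65<<0 -> acc=65 shift=7
  byte[13]=0xDF cont=1 payload=0x5F=95: acc |= 95<<7 -> acc=12225 shift=14
  byte[14]=0x51 cont=0 payload=0x51=81: acc |= 81<<14 -> acc=1339329 shift=21 [end]
Varint 5: bytes[12:15] = C1 DF 51 -> value 1339329 (3 byte(s))
  byte[15]=0xD7 cont=1 payload=0x57=87: acc |= 87<<0 -> acc=87 shift=7
  byte[16]=0x7F cont=0 payload=0x7F=127: acc |= 127<<7 -> acc=16343 shift=14 [end]
Varint 6: bytes[15:17] = D7 7F -> value 16343 (2 byte(s))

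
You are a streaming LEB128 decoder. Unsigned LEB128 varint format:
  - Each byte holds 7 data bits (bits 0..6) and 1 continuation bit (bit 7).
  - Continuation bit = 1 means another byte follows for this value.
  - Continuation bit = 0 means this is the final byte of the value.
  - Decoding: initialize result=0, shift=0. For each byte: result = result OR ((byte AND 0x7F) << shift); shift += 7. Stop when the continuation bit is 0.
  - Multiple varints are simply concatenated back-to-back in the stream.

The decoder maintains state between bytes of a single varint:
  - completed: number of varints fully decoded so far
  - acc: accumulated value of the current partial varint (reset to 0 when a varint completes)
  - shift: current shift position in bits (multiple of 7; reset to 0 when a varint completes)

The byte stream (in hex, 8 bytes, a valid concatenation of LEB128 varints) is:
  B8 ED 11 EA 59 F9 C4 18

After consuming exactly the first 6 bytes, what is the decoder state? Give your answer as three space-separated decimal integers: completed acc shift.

byte[0]=0xB8 cont=1 payload=0x38: acc |= 56<<0 -> completed=0 acc=56 shift=7
byte[1]=0xED cont=1 payload=0x6D: acc |= 109<<7 -> completed=0 acc=14008 shift=14
byte[2]=0x11 cont=0 payload=0x11: varint #1 complete (value=292536); reset -> completed=1 acc=0 shift=0
byte[3]=0xEA cont=1 payload=0x6A: acc |= 106<<0 -> completed=1 acc=106 shift=7
byte[4]=0x59 cont=0 payload=0x59: varint #2 complete (value=11498); reset -> completed=2 acc=0 shift=0
byte[5]=0xF9 cont=1 payload=0x79: acc |= 121<<0 -> completed=2 acc=121 shift=7

Answer: 2 121 7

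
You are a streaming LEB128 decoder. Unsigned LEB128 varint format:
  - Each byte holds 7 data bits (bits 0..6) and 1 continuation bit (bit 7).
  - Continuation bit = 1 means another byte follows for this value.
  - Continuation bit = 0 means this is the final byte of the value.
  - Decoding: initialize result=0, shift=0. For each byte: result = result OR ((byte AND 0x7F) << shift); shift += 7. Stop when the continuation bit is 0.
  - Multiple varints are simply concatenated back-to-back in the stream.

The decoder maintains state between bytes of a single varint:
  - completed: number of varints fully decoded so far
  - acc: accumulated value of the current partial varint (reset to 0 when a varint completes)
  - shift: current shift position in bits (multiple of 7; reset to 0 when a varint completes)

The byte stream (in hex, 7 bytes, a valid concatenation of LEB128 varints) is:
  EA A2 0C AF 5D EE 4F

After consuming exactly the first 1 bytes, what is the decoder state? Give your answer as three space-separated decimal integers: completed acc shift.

Answer: 0 106 7

Derivation:
byte[0]=0xEA cont=1 payload=0x6A: acc |= 106<<0 -> completed=0 acc=106 shift=7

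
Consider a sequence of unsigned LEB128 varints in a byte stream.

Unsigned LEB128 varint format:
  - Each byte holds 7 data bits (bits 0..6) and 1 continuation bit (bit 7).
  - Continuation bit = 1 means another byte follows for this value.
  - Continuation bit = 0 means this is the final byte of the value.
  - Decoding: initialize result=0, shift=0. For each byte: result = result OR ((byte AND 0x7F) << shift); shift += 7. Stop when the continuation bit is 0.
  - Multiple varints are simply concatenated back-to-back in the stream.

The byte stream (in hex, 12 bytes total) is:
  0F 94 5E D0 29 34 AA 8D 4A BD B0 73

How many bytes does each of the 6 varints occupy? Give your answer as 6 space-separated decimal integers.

Answer: 1 2 2 1 3 3

Derivation:
  byte[0]=0x0F cont=0 payload=0x0F=15: acc |= 15<<0 -> acc=15 shift=7 [end]
Varint 1: bytes[0:1] = 0F -> value 15 (1 byte(s))
  byte[1]=0x94 cont=1 payload=0x14=20: acc |= 20<<0 -> acc=20 shift=7
  byte[2]=0x5E cont=0 payload=0x5E=94: acc |= 94<<7 -> acc=12052 shift=14 [end]
Varint 2: bytes[1:3] = 94 5E -> value 12052 (2 byte(s))
  byte[3]=0xD0 cont=1 payload=0x50=80: acc |= 80<<0 -> acc=80 shift=7
  byte[4]=0x29 cont=0 payload=0x29=41: acc |= 41<<7 -> acc=5328 shift=14 [end]
Varint 3: bytes[3:5] = D0 29 -> value 5328 (2 byte(s))
  byte[5]=0x34 cont=0 payload=0x34=52: acc |= 52<<0 -> acc=52 shift=7 [end]
Varint 4: bytes[5:6] = 34 -> value 52 (1 byte(s))
  byte[6]=0xAA cont=1 payload=0x2A=42: acc |= 42<<0 -> acc=42 shift=7
  byte[7]=0x8D cont=1 payload=0x0D=13: acc |= 13<<7 -> acc=1706 shift=14
  byte[8]=0x4A cont=0 payload=0x4A=74: acc |= 74<<14 -> acc=1214122 shift=21 [end]
Varint 5: bytes[6:9] = AA 8D 4A -> value 1214122 (3 byte(s))
  byte[9]=0xBD cont=1 payload=0x3D=61: acc |= 61<<0 -> acc=61 shift=7
  byte[10]=0xB0 cont=1 payload=0x30=48: acc |= 48<<7 -> acc=6205 shift=14
  byte[11]=0x73 cont=0 payload=0x73=115: acc |= 115<<14 -> acc=1890365 shift=21 [end]
Varint 6: bytes[9:12] = BD B0 73 -> value 1890365 (3 byte(s))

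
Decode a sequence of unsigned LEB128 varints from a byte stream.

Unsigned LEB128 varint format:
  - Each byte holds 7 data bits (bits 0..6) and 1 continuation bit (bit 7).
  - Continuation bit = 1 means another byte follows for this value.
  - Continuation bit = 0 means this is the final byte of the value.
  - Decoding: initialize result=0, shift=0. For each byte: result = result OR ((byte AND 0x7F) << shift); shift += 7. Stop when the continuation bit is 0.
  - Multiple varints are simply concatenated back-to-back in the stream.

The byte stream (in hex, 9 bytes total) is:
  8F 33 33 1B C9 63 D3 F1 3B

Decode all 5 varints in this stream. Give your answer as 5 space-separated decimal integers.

Answer: 6543 51 27 12745 981203

Derivation:
  byte[0]=0x8F cont=1 payload=0x0F=15: acc |= 15<<0 -> acc=15 shift=7
  byte[1]=0x33 cont=0 payload=0x33=51: acc |= 51<<7 -> acc=6543 shift=14 [end]
Varint 1: bytes[0:2] = 8F 33 -> value 6543 (2 byte(s))
  byte[2]=0x33 cont=0 payload=0x33=51: acc |= 51<<0 -> acc=51 shift=7 [end]
Varint 2: bytes[2:3] = 33 -> value 51 (1 byte(s))
  byte[3]=0x1B cont=0 payload=0x1B=27: acc |= 27<<0 -> acc=27 shift=7 [end]
Varint 3: bytes[3:4] = 1B -> value 27 (1 byte(s))
  byte[4]=0xC9 cont=1 payload=0x49=73: acc |= 73<<0 -> acc=73 shift=7
  byte[5]=0x63 cont=0 payload=0x63=99: acc |= 99<<7 -> acc=12745 shift=14 [end]
Varint 4: bytes[4:6] = C9 63 -> value 12745 (2 byte(s))
  byte[6]=0xD3 cont=1 payload=0x53=83: acc |= 83<<0 -> acc=83 shift=7
  byte[7]=0xF1 cont=1 payload=0x71=113: acc |= 113<<7 -> acc=14547 shift=14
  byte[8]=0x3B cont=0 payload=0x3B=59: acc |= 59<<14 -> acc=981203 shift=21 [end]
Varint 5: bytes[6:9] = D3 F1 3B -> value 981203 (3 byte(s))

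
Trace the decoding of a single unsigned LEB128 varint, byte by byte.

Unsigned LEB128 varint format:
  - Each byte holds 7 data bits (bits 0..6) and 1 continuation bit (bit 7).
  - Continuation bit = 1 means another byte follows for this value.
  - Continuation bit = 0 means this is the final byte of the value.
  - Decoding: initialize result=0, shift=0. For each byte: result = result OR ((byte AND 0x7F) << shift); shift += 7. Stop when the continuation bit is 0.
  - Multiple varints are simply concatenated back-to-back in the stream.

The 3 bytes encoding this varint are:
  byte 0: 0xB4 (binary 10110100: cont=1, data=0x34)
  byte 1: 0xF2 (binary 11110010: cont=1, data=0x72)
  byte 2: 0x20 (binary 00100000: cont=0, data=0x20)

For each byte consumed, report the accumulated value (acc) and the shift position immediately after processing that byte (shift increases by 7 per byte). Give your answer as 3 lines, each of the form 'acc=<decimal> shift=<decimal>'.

Answer: acc=52 shift=7
acc=14644 shift=14
acc=538932 shift=21

Derivation:
byte 0=0xB4: payload=0x34=52, contrib = 52<<0 = 52; acc -> 52, shift -> 7
byte 1=0xF2: payload=0x72=114, contrib = 114<<7 = 14592; acc -> 14644, shift -> 14
byte 2=0x20: payload=0x20=32, contrib = 32<<14 = 524288; acc -> 538932, shift -> 21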